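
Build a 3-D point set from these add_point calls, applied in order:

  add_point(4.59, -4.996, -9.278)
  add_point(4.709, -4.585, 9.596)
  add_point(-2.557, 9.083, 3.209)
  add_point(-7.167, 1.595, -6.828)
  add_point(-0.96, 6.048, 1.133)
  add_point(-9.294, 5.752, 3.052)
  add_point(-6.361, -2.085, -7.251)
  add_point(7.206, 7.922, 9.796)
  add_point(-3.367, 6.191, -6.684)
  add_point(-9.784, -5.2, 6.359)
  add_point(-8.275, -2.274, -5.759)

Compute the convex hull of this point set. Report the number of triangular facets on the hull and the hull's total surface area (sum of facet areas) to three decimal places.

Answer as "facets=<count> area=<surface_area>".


facets=16 area=977.922

Hull vertices (10/11): indices [0, 1, 2, 3, 5, 6, 7, 8, 9, 10].

Triangle areas on the boundary:
  f1: (p1, p7, p9) → 92.1388
  f2: (p1, p0, p9) → 136.7061
  f3: (p1, p0, p7) → 120.3154
  f4: (p5, p7, p9) → 102.6987
  f5: (p5, p2, p7) → 31.4346
  f6: (p10, p0, p9) → 81.0758
  f7: (p10, p5, p9) → 61.9830
  f8: (p10, p5, p3) → 22.6973
  f9: (p8, p3, p0) → 40.2529
  f10: (p8, p0, p7) → 136.8690
  f11: (p8, p2, p7) → 50.2746
  f12: (p8, p5, p2) → 37.9577
  f13: (p8, p5, p3) → 31.9942
  f14: (p6, p3, p0) → 19.2889
  f15: (p6, p10, p0) → 7.6805
  f16: (p6, p10, p3) → 4.5543
Σ area = 977.922

Euler: V−E+F = 10−24+16 = 2.


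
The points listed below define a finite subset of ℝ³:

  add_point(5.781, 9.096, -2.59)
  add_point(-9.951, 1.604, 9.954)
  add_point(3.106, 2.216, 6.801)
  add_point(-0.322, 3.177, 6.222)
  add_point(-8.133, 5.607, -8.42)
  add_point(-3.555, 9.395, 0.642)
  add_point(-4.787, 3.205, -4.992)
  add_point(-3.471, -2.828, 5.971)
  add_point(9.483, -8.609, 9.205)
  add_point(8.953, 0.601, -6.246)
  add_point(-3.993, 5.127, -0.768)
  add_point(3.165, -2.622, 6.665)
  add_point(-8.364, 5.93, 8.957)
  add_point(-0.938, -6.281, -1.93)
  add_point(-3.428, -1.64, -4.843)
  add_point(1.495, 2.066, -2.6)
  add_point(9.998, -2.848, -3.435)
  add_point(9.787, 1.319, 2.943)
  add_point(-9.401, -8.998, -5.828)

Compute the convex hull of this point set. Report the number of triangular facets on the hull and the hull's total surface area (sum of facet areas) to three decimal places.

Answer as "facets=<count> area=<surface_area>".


facets=18 area=1272.018

11 of the 19 inputs are extreme points: [0, 1, 2, 4, 5, 8, 9, 12, 16, 17, 18].

Facet areas (half cross-product norm):
  f1: (p4, p18, p1) → 129.7676
  f2: (p8, p18, p1) → 198.4116
  f3: (p8, p18, p16) → 142.2135
  f4: (p5, p0, p4) → 53.1987
  f5: (p9, p0, p4) → 75.6191
  f6: (p9, p18, p16) → 46.7368
  f7: (p9, p4, p18) → 130.4268
  f8: (p17, p8, p16) → 44.7399
  f9: (p17, p9, p16) → 17.3369
  f10: (p17, p9, p0) → 41.2759
  f11: (p17, p2, p8) → 44.7722
  f12: (p17, p2, p0) → 39.7171
  f13: (p12, p8, p1) → 51.3977
  f14: (p12, p2, p8) → 56.6672
  f15: (p12, p4, p1) → 40.1548
  f16: (p12, p5, p4) → 51.5449
  f17: (p12, p5, p0) → 35.9984
  f18: (p12, p2, p0) → 72.0392
Σ area = 1272.018

Euler characteristic 11−27+18 = 2 ✓


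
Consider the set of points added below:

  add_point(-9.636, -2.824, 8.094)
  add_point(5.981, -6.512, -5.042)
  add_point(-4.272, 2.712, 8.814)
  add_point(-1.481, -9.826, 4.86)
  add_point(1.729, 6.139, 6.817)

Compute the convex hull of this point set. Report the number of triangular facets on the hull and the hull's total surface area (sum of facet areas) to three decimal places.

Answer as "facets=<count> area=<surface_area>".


facets=6 area=395.014

Extreme-point indices: [0, 1, 2, 3, 4] — 5 of 5 on the boundary.

Area of each hull facet:
  f1: (p4, p1, p0) → 127.2870
  f2: (p3, p1, p0) → 63.0443
  f3: (p3, p4, p1) → 101.2499
  f4: (p2, p4, p0) → 12.5404
  f5: (p2, p3, p0) → 43.4299
  f6: (p2, p3, p4) → 47.4621
Σ area = 395.014

Euler characteristic 5−9+6 = 2 ✓


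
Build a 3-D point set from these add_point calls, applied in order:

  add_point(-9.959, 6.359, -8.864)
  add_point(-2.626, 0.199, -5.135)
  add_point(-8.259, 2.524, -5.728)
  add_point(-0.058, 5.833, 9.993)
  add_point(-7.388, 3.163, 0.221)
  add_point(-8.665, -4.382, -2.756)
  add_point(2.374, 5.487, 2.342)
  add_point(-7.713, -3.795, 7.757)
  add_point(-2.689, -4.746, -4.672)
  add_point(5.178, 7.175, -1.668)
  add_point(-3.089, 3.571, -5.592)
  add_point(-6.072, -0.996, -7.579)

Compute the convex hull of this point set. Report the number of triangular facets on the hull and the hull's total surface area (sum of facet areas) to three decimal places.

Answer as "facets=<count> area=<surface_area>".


facets=12 area=643.911

Points on the hull: [0, 3, 4, 5, 7, 8, 9, 11] (8 of 12).

Triangle areas on the boundary:
  f1: (p3, p9, p0) → 107.8223
  f2: (p3, p8, p9) → 93.1391
  f3: (p7, p3, p8) → 84.0073
  f4: (p11, p9, p0) → 63.4373
  f5: (p11, p8, p9) → 42.2678
  f6: (p4, p3, p0) → 37.8028
  f7: (p4, p7, p0) → 24.4326
  f8: (p4, p7, p3) → 58.5020
  f9: (p5, p7, p8) → 32.4104
  f10: (p5, p11, p8) → 16.4735
  f11: (p5, p7, p0) → 58.6406
  f12: (p5, p11, p0) → 24.9751
Σ area = 643.911

Euler characteristic 8−18+12 = 2 ✓


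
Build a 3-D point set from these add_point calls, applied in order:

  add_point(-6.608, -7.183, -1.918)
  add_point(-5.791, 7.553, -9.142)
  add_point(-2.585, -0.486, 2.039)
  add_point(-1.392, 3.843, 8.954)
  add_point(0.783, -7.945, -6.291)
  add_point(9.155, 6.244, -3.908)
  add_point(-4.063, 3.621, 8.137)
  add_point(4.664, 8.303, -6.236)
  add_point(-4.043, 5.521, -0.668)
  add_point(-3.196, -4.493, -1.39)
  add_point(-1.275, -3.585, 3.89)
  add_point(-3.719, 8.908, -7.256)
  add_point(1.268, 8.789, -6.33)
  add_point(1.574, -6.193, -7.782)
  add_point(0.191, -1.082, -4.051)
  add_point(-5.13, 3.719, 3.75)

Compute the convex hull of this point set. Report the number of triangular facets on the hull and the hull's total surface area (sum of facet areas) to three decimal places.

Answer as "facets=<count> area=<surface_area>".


facets=20 area=747.024

Hull vertices (12/16): indices [0, 1, 3, 4, 5, 6, 7, 10, 11, 12, 13, 15].

Per-facet area ½‖(b−a)×(c−a)‖:
  f1: (p13, p1, p0) → 76.7709
  f2: (p10, p3, p5) → 71.5448
  f3: (p10, p6, p0) → 33.7758
  f4: (p10, p6, p3) → 12.2949
  f5: (p15, p1, p0) → 81.7538
  f6: (p15, p6, p0) → 24.8986
  f7: (p15, p6, p1) → 9.6961
  f8: (p7, p3, p5) → 45.4664
  f9: (p7, p12, p3) → 27.8200
  f10: (p7, p13, p5) → 40.2211
  f11: (p7, p13, p1) → 77.4626
  f12: (p11, p6, p1) → 23.0189
  f13: (p11, p7, p1) → 9.3948
  f14: (p11, p7, p12) → 1.6905
  f15: (p11, p6, p3) → 22.1965
  f16: (p11, p12, p3) → 41.3007
  f17: (p4, p13, p5) → 14.6624
  f18: (p4, p10, p5) → 87.2014
  f19: (p4, p13, p0) → 8.9193
  f20: (p4, p10, p0) → 36.9341
Σ area = 747.024

Euler characteristic 12−30+20 = 2 ✓


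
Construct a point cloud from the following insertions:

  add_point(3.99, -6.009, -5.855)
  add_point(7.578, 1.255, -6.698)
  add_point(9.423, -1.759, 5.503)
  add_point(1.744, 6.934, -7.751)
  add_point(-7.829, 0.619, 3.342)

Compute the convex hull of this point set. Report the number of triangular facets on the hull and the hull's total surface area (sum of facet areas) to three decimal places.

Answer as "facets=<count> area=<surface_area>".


Extreme-point indices: [0, 1, 2, 3, 4] — 5 of 5 on the boundary.

Triangle areas on the boundary:
  f1: (p3, p2, p4) → 124.9809
  f2: (p0, p2, p4) → 103.2955
  f3: (p0, p3, p4) → 97.7779
  f4: (p1, p3, p2) → 47.9991
  f5: (p1, p0, p2) → 50.1310
  f6: (p1, p0, p3) → 31.7093
Σ area = 455.894

Euler characteristic 5−9+6 = 2 ✓

facets=6 area=455.894


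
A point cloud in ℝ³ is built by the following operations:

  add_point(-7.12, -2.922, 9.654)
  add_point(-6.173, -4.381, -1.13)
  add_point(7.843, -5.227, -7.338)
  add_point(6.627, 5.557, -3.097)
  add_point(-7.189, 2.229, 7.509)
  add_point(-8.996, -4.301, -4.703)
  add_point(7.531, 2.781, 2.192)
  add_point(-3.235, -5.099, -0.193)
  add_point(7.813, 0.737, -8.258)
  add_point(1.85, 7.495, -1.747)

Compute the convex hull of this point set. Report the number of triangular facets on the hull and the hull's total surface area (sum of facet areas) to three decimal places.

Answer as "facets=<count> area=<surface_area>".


facets=14 area=692.018

9 of the 10 inputs are extreme points: [0, 2, 3, 4, 5, 6, 7, 8, 9].

Facet areas (half cross-product norm):
  f1: (p6, p0, p2) → 107.3034
  f2: (p8, p2, p5) → 51.4711
  f3: (p8, p9, p5) → 88.9495
  f4: (p8, p6, p2) → 32.1136
  f5: (p7, p2, p5) → 45.8494
  f6: (p7, p0, p5) → 38.4533
  f7: (p7, p0, p2) → 42.9425
  f8: (p4, p9, p5) → 92.4265
  f9: (p4, p0, p5) → 38.7934
  f10: (p4, p6, p9) → 58.2260
  f11: (p4, p6, p0) → 43.1907
  f12: (p3, p6, p9) → 16.0460
  f13: (p3, p8, p9) → 15.5985
  f14: (p3, p8, p6) → 20.6543
Σ area = 692.018

Euler: V−E+F = 9−21+14 = 2.


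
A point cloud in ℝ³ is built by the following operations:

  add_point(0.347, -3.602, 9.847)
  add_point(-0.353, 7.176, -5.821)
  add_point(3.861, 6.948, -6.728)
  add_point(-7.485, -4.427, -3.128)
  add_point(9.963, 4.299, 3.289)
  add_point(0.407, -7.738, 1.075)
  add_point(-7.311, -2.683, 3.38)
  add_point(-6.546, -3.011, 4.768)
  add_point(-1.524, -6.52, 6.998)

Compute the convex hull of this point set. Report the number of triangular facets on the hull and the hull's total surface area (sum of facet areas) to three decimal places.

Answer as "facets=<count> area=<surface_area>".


Extreme-point indices: [0, 1, 2, 3, 4, 5, 6, 7, 8] — 9 of 9 on the boundary.

Area of each hull facet:
  f1: (p0, p1, p4) → 98.5433
  f2: (p6, p1, p3) → 46.7443
  f3: (p2, p1, p3) → 25.9820
  f4: (p2, p1, p4) → 24.4803
  f5: (p7, p0, p1) → 67.8883
  f6: (p7, p6, p1) → 11.0574
  f7: (p7, p8, p0) → 14.3648
  f8: (p7, p6, p3) → 3.3588
  f9: (p7, p8, p3) → 24.8579
  f10: (p5, p2, p3) → 76.3119
  f11: (p5, p2, p4) → 90.1389
  f12: (p5, p8, p3) → 30.1314
  f13: (p5, p0, p4) → 67.0218
  f14: (p5, p8, p0) → 11.4939
Σ area = 592.375

Euler characteristic 9−21+14 = 2 ✓

facets=14 area=592.375


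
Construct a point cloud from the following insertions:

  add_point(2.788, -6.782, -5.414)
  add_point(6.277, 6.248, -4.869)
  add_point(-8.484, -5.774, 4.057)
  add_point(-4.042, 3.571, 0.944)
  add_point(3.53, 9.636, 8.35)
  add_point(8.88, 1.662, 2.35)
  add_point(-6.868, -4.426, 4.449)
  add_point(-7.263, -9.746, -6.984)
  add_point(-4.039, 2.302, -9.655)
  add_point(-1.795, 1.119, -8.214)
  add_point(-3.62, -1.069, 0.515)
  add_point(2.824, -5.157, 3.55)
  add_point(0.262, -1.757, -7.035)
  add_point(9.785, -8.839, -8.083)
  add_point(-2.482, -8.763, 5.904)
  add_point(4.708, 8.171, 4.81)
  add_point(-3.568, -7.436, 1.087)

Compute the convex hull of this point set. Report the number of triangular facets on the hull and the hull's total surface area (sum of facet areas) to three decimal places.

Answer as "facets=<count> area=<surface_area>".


Points on the hull: [1, 2, 3, 4, 5, 7, 8, 11, 13, 14, 15] (11 of 17).

Area of each hull facet:
  f1: (p7, p8, p2) → 74.8876
  f2: (p7, p8, p13) → 103.5308
  f3: (p14, p4, p2) → 67.4624
  f4: (p14, p7, p2) → 41.0190
  f5: (p14, p7, p13) → 112.8366
  f6: (p3, p4, p2) → 56.7201
  f7: (p3, p8, p2) → 56.6931
  f8: (p3, p8, p4) → 48.8609
  f9: (p1, p8, p13) → 93.2216
  f10: (p1, p8, p4) → 80.2239
  f11: (p5, p14, p4) → 89.5864
  f12: (p5, p1, p13) → 65.1200
  f13: (p11, p14, p13) → 40.6513
  f14: (p11, p5, p13) → 62.7219
  f15: (p11, p5, p14) → 10.0678
  f16: (p15, p1, p4) → 4.7050
  f17: (p15, p5, p4) → 11.4146
  f18: (p15, p5, p1) → 34.4020
Σ area = 1054.125

Check V−E+F: 11 − 27 + 18 = 2.

facets=18 area=1054.125


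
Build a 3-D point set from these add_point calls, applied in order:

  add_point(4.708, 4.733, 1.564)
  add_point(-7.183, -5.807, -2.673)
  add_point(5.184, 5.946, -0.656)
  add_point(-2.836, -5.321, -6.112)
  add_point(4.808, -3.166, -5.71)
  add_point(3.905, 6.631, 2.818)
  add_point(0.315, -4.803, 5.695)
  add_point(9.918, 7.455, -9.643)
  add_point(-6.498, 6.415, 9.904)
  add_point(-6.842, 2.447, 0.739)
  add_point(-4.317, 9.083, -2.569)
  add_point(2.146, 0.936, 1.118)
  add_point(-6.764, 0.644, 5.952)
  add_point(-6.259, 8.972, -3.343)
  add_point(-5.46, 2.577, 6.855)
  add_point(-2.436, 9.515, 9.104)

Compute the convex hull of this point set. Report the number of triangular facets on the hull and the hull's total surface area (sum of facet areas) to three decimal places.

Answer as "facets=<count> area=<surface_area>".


facets=22 area=875.703

Hull vertices (13/16): indices [0, 1, 3, 4, 5, 6, 7, 8, 9, 10, 12, 13, 15].

Facet areas (half cross-product norm):
  f1: (p6, p15, p8) → 35.5946
  f2: (p13, p15, p8) → 33.5056
  f3: (p4, p6, p7) → 63.9387
  f4: (p5, p15, p7) → 31.2200
  f5: (p5, p6, p15) → 57.6874
  f6: (p12, p8, p1) → 12.1495
  f7: (p12, p6, p1) → 44.9841
  f8: (p12, p6, p8) → 27.2841
  f9: (p9, p8, p1) → 31.0788
  f10: (p9, p13, p1) → 28.0589
  f11: (p9, p13, p8) → 38.1490
  f12: (p10, p15, p7) → 90.2069
  f13: (p10, p13, p7) → 12.6050
  f14: (p10, p13, p15) → 10.6221
  f15: (p3, p4, p7) → 39.1105
  f16: (p3, p13, p1) → 40.6820
  f17: (p3, p13, p7) → 121.4459
  f18: (p3, p6, p1) → 31.3093
  f19: (p3, p4, p6) → 46.2692
  f20: (p0, p6, p7) → 53.2335
  f21: (p0, p5, p7) → 13.7948
  f22: (p0, p5, p6) → 12.7735
Σ area = 875.703

Check V−E+F: 13 − 33 + 22 = 2.


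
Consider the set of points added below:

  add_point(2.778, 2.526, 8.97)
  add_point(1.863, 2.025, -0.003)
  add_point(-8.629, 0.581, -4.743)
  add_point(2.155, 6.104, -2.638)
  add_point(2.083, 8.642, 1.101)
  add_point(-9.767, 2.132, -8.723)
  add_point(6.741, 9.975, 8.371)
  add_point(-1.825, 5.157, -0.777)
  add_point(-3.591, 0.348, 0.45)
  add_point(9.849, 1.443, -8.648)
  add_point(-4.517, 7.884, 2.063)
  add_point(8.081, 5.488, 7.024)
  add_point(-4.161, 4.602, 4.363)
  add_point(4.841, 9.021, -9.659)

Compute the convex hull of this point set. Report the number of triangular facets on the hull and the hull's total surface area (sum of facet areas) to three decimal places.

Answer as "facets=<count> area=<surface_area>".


facets=16 area=781.949

Points on the hull: [0, 2, 5, 6, 8, 9, 10, 11, 12, 13] (10 of 14).

Per-facet area ½‖(b−a)×(c−a)‖:
  f1: (p13, p9, p5) → 73.2487
  f2: (p13, p6, p9) → 82.3258
  f3: (p10, p13, p5) → 93.5936
  f4: (p10, p13, p6) → 96.8624
  f5: (p8, p0, p9) → 88.1575
  f6: (p11, p6, p9) → 33.7687
  f7: (p11, p0, p9) → 50.0171
  f8: (p11, p0, p6) → 15.4372
  f9: (p12, p0, p6) → 36.0076
  f10: (p12, p10, p6) → 25.6460
  f11: (p12, p8, p0) → 24.7897
  f12: (p2, p12, p8) → 19.3447
  f13: (p2, p9, p5) → 41.7352
  f14: (p2, p8, p9) → 58.0037
  f15: (p2, p10, p5) → 21.5637
  f16: (p2, p12, p10) → 21.4478
Σ area = 781.949

Check V−E+F: 10 − 24 + 16 = 2.


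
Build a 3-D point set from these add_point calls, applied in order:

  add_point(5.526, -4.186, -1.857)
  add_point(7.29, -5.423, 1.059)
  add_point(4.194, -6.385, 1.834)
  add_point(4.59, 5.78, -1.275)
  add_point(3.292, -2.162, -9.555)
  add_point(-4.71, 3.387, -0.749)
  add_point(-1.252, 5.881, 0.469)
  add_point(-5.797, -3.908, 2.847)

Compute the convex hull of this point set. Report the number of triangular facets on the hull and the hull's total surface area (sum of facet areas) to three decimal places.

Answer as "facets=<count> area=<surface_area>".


Extreme-point indices: [1, 2, 3, 4, 5, 6, 7] — 7 of 8 on the boundary.

Per-facet area ½‖(b−a)×(c−a)‖:
  f1: (p3, p6, p1) → 35.2680
  f2: (p3, p4, p1) → 59.2781
  f3: (p3, p4, p6) → 34.9936
  f4: (p2, p6, p7) → 55.9258
  f5: (p2, p6, p1) → 22.3940
  f6: (p2, p4, p7) → 62.8659
  f7: (p2, p4, p1) → 19.6628
  f8: (p5, p6, p7) → 15.9295
  f9: (p5, p4, p7) → 53.8646
  f10: (p5, p4, p6) → 29.0661
Σ area = 389.248

Check V−E+F: 7 − 15 + 10 = 2.

facets=10 area=389.248


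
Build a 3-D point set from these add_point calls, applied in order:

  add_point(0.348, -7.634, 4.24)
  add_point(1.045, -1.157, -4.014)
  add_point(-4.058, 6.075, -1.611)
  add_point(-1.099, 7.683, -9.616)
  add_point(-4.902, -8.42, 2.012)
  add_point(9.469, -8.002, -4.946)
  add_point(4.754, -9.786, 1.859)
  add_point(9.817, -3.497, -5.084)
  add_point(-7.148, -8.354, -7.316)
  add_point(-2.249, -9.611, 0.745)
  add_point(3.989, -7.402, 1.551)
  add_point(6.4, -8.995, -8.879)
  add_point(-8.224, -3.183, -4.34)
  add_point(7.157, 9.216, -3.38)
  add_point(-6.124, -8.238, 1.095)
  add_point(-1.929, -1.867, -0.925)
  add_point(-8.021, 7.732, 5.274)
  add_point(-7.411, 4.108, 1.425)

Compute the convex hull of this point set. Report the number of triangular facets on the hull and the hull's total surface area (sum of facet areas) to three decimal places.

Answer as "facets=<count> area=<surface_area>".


Extreme-point indices: [0, 3, 4, 5, 6, 7, 8, 9, 11, 12, 13, 14, 16] — 13 of 18 on the boundary.

Triangle areas on the boundary:
  f1: (p0, p16, p13) → 142.8751
  f2: (p3, p13, p7) → 68.3856
  f3: (p3, p16, p12) → 95.9312
  f4: (p3, p16, p13) → 83.9894
  f5: (p14, p16, p12) → 56.0912
  f6: (p6, p5, p7) → 18.3911
  f7: (p6, p13, p7) → 64.1693
  f8: (p6, p0, p13) → 53.3804
  f9: (p8, p3, p12) → 39.2149
  f10: (p8, p14, p12) → 22.5693
  f11: (p11, p3, p7) → 60.9407
  f12: (p11, p5, p7) → 11.2221
  f13: (p11, p8, p3) → 111.8943
  f14: (p11, p6, p5) → 20.8864
  f15: (p4, p0, p16) → 48.2420
  f16: (p4, p14, p16) → 12.7640
  f17: (p9, p11, p6) → 38.6292
  f18: (p9, p11, p8) → 58.9530
  f19: (p9, p6, p0) → 13.0211
  f20: (p9, p4, p0) → 7.5844
  f21: (p9, p8, p14) → 17.4760
  f22: (p9, p4, p14) → 2.1532
Σ area = 1048.764

Euler: V−E+F = 13−33+22 = 2.

facets=22 area=1048.764


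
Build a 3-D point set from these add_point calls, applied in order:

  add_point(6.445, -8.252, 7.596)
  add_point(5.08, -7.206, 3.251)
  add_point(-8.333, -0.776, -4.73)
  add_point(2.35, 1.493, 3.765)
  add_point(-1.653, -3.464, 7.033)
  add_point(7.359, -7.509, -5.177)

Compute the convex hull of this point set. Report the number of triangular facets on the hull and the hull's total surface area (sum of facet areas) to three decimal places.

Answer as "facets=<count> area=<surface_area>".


Extreme-point indices: [0, 2, 3, 4, 5] — 5 of 6 on the boundary.

Area of each hull facet:
  f1: (p3, p5, p2) → 91.9045
  f2: (p0, p5, p2) → 109.2941
  f3: (p0, p3, p5) → 67.1755
  f4: (p4, p3, p2) → 47.7681
  f5: (p4, p0, p2) → 53.5719
  f6: (p4, p0, p3) → 33.5688
Σ area = 403.283

Euler: V−E+F = 5−9+6 = 2.

facets=6 area=403.283


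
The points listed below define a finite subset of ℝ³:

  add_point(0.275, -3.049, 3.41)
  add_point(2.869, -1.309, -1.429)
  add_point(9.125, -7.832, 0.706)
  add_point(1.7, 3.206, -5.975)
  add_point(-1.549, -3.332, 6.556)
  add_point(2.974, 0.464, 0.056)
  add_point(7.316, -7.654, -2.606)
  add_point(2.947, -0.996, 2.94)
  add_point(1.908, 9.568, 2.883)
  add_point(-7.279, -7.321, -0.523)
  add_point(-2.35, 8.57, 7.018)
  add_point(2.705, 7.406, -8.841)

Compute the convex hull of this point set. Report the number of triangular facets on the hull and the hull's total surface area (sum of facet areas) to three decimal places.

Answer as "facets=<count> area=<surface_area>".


facets=10 area=696.120

Hull vertices (7/12): indices [2, 4, 6, 8, 9, 10, 11].

Triangle areas on the boundary:
  f1: (p11, p8, p2) → 107.9218
  f2: (p4, p2, p9) → 64.5077
  f3: (p6, p2, p9) → 26.0829
  f4: (p6, p11, p9) → 121.3256
  f5: (p6, p11, p2) → 27.8052
  f6: (p10, p8, p2) → 55.9589
  f7: (p10, p4, p2) → 70.3554
  f8: (p10, p4, p9) → 54.6760
  f9: (p10, p11, p9) → 141.5053
  f10: (p10, p11, p8) → 25.9806
Σ area = 696.120

Euler characteristic 7−15+10 = 2 ✓


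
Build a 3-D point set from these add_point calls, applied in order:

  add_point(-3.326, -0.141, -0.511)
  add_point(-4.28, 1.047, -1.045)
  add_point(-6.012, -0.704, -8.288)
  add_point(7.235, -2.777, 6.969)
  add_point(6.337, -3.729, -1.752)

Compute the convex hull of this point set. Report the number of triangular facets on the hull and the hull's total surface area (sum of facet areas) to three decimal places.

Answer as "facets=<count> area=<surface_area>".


5 of the 5 inputs are extreme points: [0, 1, 2, 3, 4].

Area of each hull facet:
  f1: (p4, p3, p2) → 53.9468
  f2: (p4, p1, p2) → 44.5460
  f3: (p4, p1, p3) → 51.4235
  f4: (p0, p3, p2) → 34.0202
  f5: (p0, p1, p2) → 5.9314
  f6: (p0, p1, p3) → 6.3009
Σ area = 196.169

Check V−E+F: 5 − 9 + 6 = 2.

facets=6 area=196.169


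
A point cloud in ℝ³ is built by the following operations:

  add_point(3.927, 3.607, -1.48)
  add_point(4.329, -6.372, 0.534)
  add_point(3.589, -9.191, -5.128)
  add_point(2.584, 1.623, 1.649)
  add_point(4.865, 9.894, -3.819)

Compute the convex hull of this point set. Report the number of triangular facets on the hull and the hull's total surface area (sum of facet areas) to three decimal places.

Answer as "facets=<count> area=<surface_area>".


Extreme-point indices: [1, 2, 3, 4] — 4 of 5 on the boundary.

Triangle areas on the boundary:
  f1: (p2, p4, p3) → 60.1127
  f2: (p1, p4, p3) → 31.3001
  f3: (p1, p2, p3) → 22.3969
  f4: (p1, p2, p4) → 52.5425
Σ area = 166.352

Euler characteristic 4−6+4 = 2 ✓

facets=4 area=166.352


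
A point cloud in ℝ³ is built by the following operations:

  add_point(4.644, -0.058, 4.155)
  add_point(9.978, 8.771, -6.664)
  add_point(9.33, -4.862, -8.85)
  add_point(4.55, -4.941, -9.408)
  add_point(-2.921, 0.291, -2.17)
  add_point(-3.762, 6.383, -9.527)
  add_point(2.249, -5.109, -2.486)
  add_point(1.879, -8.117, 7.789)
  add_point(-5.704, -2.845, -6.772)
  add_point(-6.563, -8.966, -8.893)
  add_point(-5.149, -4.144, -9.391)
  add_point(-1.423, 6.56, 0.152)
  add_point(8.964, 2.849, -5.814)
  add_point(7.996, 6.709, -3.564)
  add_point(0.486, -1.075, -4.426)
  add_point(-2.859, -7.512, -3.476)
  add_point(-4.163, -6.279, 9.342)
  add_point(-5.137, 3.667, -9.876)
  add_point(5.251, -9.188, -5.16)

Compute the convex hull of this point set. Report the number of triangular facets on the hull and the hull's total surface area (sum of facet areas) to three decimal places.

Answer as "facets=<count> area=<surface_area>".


Extreme-point indices: [0, 1, 2, 3, 5, 7, 8, 9, 10, 11, 13, 16, 17, 18] — 14 of 19 on the boundary.

Triangle areas on the boundary:
  f1: (p2, p18, p9) → 40.0006
  f2: (p2, p5, p1) → 95.4566
  f3: (p7, p18, p9) → 83.0684
  f4: (p7, p16, p9) → 59.7101
  f5: (p7, p2, p18) → 37.3694
  f6: (p8, p16, p9) → 53.5808
  f7: (p11, p5, p1) → 64.1695
  f8: (p3, p2, p9) → 10.2154
  f9: (p3, p2, p5) → 27.6498
  f10: (p0, p2, p1) → 90.3576
  f11: (p0, p7, p2) → 66.9196
  f12: (p0, p7, p16) → 29.8836
  f13: (p0, p11, p16) → 58.6562
  f14: (p17, p3, p5) → 19.2411
  f15: (p17, p8, p9) → 16.5535
  f16: (p17, p8, p16) → 48.0238
  f17: (p17, p11, p16) → 85.8859
  f18: (p17, p11, p5) → 14.8426
  f19: (p13, p11, p1) → 14.9532
  f20: (p13, p0, p1) → 4.7947
  f21: (p13, p0, p11) → 45.2906
  f22: (p10, p3, p9) → 24.0692
  f23: (p10, p17, p9) → 5.5583
  f24: (p10, p17, p3) → 37.9580
Σ area = 1034.209

Euler: V−E+F = 14−36+24 = 2.

facets=24 area=1034.209


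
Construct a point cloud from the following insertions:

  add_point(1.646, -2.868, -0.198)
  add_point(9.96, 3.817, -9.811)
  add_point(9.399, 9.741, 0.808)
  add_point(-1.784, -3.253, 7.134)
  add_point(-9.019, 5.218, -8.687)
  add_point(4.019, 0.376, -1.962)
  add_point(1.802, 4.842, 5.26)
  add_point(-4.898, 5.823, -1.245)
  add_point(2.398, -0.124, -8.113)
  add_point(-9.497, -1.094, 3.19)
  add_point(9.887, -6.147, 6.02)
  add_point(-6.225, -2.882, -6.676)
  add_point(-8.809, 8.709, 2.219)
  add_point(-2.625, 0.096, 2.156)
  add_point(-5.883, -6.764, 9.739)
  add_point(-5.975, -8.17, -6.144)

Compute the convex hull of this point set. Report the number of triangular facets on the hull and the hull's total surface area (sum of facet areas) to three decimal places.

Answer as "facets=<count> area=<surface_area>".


Extreme-point indices: [1, 2, 4, 6, 9, 10, 12, 14, 15] — 9 of 16 on the boundary.

Area of each hull facet:
  f1: (p14, p15, p9) → 57.2515
  f2: (p4, p15, p9) → 74.9824
  f3: (p4, p15, p1) → 127.8973
  f4: (p4, p2, p1) → 114.9958
  f5: (p10, p6, p14) → 93.7898
  f6: (p10, p6, p2) → 68.8099
  f7: (p10, p14, p15) → 126.1192
  f8: (p10, p2, p1) → 99.9229
  f9: (p10, p15, p1) → 167.2688
  f10: (p12, p4, p2) → 104.6722
  f11: (p12, p6, p2) → 53.7891
  f12: (p12, p4, p9) → 55.2854
  f13: (p12, p14, p9) → 35.5529
  f14: (p12, p6, p14) → 84.7325
Σ area = 1265.069

Euler characteristic 9−21+14 = 2 ✓

facets=14 area=1265.069


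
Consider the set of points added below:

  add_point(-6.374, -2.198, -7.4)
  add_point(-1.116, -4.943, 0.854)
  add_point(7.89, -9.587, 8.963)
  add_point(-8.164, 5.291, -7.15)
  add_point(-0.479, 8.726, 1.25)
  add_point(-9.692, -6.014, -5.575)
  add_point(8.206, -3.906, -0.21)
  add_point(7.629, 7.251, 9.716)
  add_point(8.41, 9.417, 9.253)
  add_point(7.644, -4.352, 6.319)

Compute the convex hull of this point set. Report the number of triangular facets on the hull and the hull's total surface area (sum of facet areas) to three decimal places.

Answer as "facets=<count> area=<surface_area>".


Hull vertices (8/10): indices [0, 2, 3, 4, 5, 6, 7, 8].

Area of each hull facet:
  f1: (p3, p0, p5) → 17.4878
  f2: (p7, p2, p5) → 192.7621
  f3: (p7, p2, p8) → 8.3248
  f4: (p6, p2, p5) → 100.2486
  f5: (p6, p0, p5) → 41.5223
  f6: (p6, p2, p8) → 88.0324
  f7: (p6, p3, p0) → 60.1713
  f8: (p4, p7, p8) → 13.8685
  f9: (p4, p6, p8) → 87.7674
  f10: (p4, p6, p3) → 91.3938
  f11: (p4, p3, p5) → 65.8787
  f12: (p4, p7, p5) → 95.4142
Σ area = 862.872

Euler: V−E+F = 8−18+12 = 2.

facets=12 area=862.872


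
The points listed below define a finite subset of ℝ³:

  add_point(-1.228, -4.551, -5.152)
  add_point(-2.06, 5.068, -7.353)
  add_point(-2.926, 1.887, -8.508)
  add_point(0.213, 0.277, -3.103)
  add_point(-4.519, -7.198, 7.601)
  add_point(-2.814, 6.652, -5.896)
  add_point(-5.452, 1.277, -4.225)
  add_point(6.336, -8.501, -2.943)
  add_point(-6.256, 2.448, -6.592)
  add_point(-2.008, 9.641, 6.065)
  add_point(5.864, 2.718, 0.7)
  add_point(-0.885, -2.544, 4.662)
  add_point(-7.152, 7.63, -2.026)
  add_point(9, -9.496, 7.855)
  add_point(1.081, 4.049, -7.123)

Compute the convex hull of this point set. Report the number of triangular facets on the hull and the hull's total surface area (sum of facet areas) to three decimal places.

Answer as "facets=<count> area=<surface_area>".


facets=20 area=866.051

Points on the hull: [0, 1, 2, 4, 5, 7, 8, 9, 10, 12, 13, 14] (12 of 15).

Area of each hull facet:
  f1: (p4, p9, p12) → 81.9507
  f2: (p4, p9, p13) → 117.1986
  f3: (p8, p4, p12) → 59.6957
  f4: (p7, p4, p13) → 73.7724
  f5: (p7, p14, p2) → 33.8684
  f6: (p5, p8, p12) → 15.6261
  f7: (p5, p9, p12) → 28.3499
  f8: (p5, p14, p9) → 28.3143
  f9: (p10, p9, p13) → 77.6709
  f10: (p10, p14, p9) → 54.5009
  f11: (p10, p7, p13) → 64.5202
  f12: (p10, p7, p14) → 54.3964
  f13: (p0, p8, p4) → 57.8009
  f14: (p0, p7, p4) → 58.8084
  f15: (p0, p8, p2) → 14.4050
  f16: (p0, p7, p2) → 23.6226
  f17: (p1, p14, p2) → 5.7802
  f18: (p1, p5, p14) → 3.3045
  f19: (p1, p8, p2) → 6.7585
  f20: (p1, p5, p8) → 5.7065
Σ area = 866.051

Euler: V−E+F = 12−30+20 = 2.


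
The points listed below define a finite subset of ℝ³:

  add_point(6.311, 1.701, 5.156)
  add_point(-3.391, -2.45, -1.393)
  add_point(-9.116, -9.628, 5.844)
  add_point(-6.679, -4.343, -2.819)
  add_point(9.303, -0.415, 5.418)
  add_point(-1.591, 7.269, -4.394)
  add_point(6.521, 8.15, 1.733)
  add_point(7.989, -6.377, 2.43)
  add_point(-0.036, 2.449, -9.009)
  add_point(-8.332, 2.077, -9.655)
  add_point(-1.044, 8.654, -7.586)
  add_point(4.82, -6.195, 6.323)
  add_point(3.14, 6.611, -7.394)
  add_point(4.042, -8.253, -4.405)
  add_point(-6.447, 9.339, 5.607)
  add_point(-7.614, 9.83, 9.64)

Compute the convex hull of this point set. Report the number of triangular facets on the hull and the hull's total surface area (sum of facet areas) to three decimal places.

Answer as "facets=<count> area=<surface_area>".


facets=22 area=1199.938

Hull vertices (13/16): indices [2, 3, 4, 6, 7, 8, 9, 10, 11, 12, 13, 14, 15].

Area of each hull facet:
  f1: (p9, p15, p2) → 173.5071
  f2: (p11, p15, p2) → 135.5527
  f3: (p11, p15, p4) → 73.8228
  f4: (p3, p9, p2) → 21.9885
  f5: (p3, p13, p2) → 59.3493
  f6: (p3, p13, p9) → 52.4744
  f7: (p7, p11, p4) → 16.5267
  f8: (p7, p13, p2) → 67.4374
  f9: (p7, p11, p2) → 29.4391
  f10: (p14, p9, p15) → 17.3865
  f11: (p14, p10, p15) → 3.8119
  f12: (p14, p10, p9) → 71.4969
  f13: (p12, p7, p4) → 53.8491
  f14: (p12, p7, p13) → 61.5783
  f15: (p6, p12, p4) → 45.5575
  f16: (p6, p15, p4) → 78.2609
  f17: (p6, p10, p15) → 96.3129
  f18: (p6, p12, p10) → 22.0570
  f19: (p8, p10, p9) → 26.7201
  f20: (p8, p12, p10) → 12.5091
  f21: (p8, p13, p9) → 48.7165
  f22: (p8, p12, p13) → 31.5833
Σ area = 1199.938

Euler: V−E+F = 13−33+22 = 2.


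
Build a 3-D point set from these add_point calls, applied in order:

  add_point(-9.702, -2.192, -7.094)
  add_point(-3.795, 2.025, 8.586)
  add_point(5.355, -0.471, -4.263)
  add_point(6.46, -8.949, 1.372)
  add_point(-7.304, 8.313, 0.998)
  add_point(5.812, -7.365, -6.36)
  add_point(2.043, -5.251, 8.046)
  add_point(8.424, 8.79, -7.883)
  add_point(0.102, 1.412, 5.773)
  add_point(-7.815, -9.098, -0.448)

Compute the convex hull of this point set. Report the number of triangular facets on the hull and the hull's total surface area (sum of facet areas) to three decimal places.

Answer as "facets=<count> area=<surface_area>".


facets=14 area=990.167

Hull vertices (9/10): indices [0, 1, 3, 4, 5, 6, 7, 8, 9].

Facet areas (half cross-product norm):
  f1: (p6, p1, p9) → 62.1555
  f2: (p5, p7, p0) → 132.7014
  f3: (p5, p9, p0) → 71.9180
  f4: (p4, p7, p0) → 120.8648
  f5: (p4, p1, p7) → 94.1999
  f6: (p4, p9, p0) → 65.4305
  f7: (p4, p1, p9) → 77.5829
  f8: (p8, p1, p7) → 26.8461
  f9: (p8, p6, p7) → 55.7665
  f10: (p8, p6, p1) → 17.4951
  f11: (p3, p6, p7) → 88.5900
  f12: (p3, p5, p7) → 62.5856
  f13: (p3, p6, p9) → 58.2291
  f14: (p3, p5, p9) → 55.8021
Σ area = 990.167

Euler characteristic 9−21+14 = 2 ✓


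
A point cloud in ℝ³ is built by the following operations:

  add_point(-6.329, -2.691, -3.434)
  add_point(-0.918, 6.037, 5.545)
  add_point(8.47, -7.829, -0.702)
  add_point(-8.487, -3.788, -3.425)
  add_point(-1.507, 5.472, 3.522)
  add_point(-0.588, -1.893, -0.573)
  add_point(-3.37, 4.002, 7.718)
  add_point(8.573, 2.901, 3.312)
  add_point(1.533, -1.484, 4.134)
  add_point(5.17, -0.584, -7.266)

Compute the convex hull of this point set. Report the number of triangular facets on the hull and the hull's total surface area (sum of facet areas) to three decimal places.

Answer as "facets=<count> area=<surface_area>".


Hull vertices (9/10): indices [0, 1, 2, 3, 4, 6, 7, 8, 9].

Per-facet area ½‖(b−a)×(c−a)‖:
  f1: (p9, p2, p3) → 75.0163
  f2: (p9, p2, p7) → 53.3106
  f3: (p8, p2, p7) → 42.2480
  f4: (p8, p6, p7) → 33.4406
  f5: (p8, p2, p3) → 66.8299
  f6: (p8, p6, p3) → 52.0080
  f7: (p1, p6, p7) → 16.4901
  f8: (p0, p9, p3) → 6.1090
  f9: (p4, p9, p7) → 59.4720
  f10: (p4, p1, p7) → 11.1657
  f11: (p4, p0, p9) → 68.5790
  f12: (p4, p0, p3) → 10.4633
  f13: (p4, p6, p3) → 32.5571
  f14: (p4, p1, p6) → 4.1091
Σ area = 531.799

Check V−E+F: 9 − 21 + 14 = 2.

facets=14 area=531.799


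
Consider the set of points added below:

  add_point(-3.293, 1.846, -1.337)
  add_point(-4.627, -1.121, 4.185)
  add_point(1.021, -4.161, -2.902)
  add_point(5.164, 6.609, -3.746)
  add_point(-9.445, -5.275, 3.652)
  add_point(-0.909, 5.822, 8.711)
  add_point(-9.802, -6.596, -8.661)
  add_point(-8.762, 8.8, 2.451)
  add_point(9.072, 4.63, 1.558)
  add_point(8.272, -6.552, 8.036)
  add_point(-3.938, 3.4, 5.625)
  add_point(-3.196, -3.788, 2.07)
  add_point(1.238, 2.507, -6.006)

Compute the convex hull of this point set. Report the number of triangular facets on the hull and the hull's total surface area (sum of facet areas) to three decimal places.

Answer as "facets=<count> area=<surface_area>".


Points on the hull: [2, 3, 4, 5, 6, 7, 8, 9, 12] (9 of 13).

Facet areas (half cross-product norm):
  f1: (p9, p5, p8) → 77.1941
  f2: (p3, p5, p8) → 42.3995
  f3: (p3, p5, p7) → 70.8462
  f4: (p12, p7, p6) → 104.6120
  f5: (p12, p3, p7) → 44.3080
  f6: (p4, p9, p5) → 110.4780
  f7: (p4, p5, p7) → 70.7187
  f8: (p4, p7, p6) → 87.5819
  f9: (p4, p9, p6) → 109.4771
  f10: (p2, p3, p8) → 39.5055
  f11: (p2, p12, p3) → 19.8316
  f12: (p2, p9, p8) → 73.1495
  f13: (p2, p9, p6) → 48.4738
  f14: (p2, p12, p6) → 45.9853
Σ area = 944.561

Euler characteristic 9−21+14 = 2 ✓

facets=14 area=944.561


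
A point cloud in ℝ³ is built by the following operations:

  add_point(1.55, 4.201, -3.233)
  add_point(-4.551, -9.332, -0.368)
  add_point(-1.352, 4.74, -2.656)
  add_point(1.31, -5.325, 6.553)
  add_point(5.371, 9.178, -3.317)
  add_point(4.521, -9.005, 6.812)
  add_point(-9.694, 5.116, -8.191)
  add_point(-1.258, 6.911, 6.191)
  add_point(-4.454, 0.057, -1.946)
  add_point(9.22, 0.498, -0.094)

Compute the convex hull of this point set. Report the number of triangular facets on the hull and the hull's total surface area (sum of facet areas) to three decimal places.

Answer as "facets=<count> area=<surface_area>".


Hull vertices (7/10): indices [1, 3, 4, 5, 6, 7, 9].

Area of each hull facet:
  f1: (p1, p9, p6) → 141.5116
  f2: (p5, p1, p9) → 73.1943
  f3: (p7, p5, p9) → 85.8446
  f4: (p7, p1, p6) → 128.9038
  f5: (p4, p9, p6) → 79.6701
  f6: (p4, p7, p6) → 91.2913
  f7: (p4, p7, p9) → 57.8989
  f8: (p3, p5, p1) → 24.0681
  f9: (p3, p7, p1) → 59.9775
  f10: (p3, p7, p5) → 14.9501
Σ area = 757.310

Euler characteristic 7−15+10 = 2 ✓

facets=10 area=757.310


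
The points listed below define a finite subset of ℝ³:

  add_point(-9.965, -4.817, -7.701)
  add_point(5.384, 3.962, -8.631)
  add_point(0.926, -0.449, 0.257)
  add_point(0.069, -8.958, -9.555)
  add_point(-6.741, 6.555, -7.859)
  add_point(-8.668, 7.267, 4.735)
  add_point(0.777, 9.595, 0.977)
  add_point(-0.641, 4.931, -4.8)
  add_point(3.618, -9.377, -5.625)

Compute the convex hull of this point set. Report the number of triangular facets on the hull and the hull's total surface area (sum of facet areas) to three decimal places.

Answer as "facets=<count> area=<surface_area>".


facets=12 area=736.271

Extreme-point indices: [0, 1, 2, 3, 4, 5, 6, 8] — 8 of 9 on the boundary.

Per-facet area ½‖(b−a)×(c−a)‖:
  f1: (p5, p8, p0) → 125.7366
  f2: (p4, p5, p0) → 75.4221
  f3: (p3, p8, p0) → 25.0901
  f4: (p3, p8, p1) → 36.1918
  f5: (p3, p4, p0) → 64.6861
  f6: (p3, p4, p1) → 85.6452
  f7: (p6, p4, p1) → 63.9418
  f8: (p6, p4, p5) → 58.3699
  f9: (p2, p5, p8) → 39.3969
  f10: (p2, p6, p5) → 51.6198
  f11: (p2, p8, p1) → 58.6583
  f12: (p2, p6, p1) → 51.5126
Σ area = 736.271

Euler: V−E+F = 8−18+12 = 2.


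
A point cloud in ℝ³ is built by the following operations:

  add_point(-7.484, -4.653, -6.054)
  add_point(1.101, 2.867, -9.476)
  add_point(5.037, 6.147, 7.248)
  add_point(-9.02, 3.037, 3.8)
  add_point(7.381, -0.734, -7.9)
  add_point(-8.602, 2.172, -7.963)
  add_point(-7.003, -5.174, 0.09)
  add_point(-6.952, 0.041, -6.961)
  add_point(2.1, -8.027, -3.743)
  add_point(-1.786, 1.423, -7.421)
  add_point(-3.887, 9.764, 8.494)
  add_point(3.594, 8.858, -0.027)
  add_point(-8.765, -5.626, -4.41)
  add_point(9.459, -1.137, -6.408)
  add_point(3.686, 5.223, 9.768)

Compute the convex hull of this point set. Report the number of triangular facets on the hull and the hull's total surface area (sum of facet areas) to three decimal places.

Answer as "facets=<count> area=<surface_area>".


Hull vertices (13/15): indices [0, 1, 2, 3, 4, 5, 6, 8, 10, 11, 12, 13, 14].

Per-facet area ½‖(b−a)×(c−a)‖:
  f1: (p14, p8, p13) → 93.1762
  f2: (p12, p5, p3) → 47.4316
  f3: (p6, p14, p3) → 65.1884
  f4: (p6, p12, p3) → 20.7633
  f5: (p6, p14, p8) → 90.0954
  f6: (p6, p12, p8) → 24.9191
  f7: (p4, p8, p13) → 12.8090
  f8: (p10, p14, p3) → 42.5678
  f9: (p10, p5, p3) → 48.9246
  f10: (p0, p12, p8) → 11.6987
  f11: (p0, p4, p8) → 51.0159
  f12: (p0, p4, p1) → 42.8151
  f13: (p0, p12, p5) → 7.1178
  f14: (p0, p1, p5) → 35.2797
  f15: (p11, p1, p5) → 55.9840
  f16: (p11, p10, p5) → 90.6525
  f17: (p11, p4, p13) → 16.7998
  f18: (p11, p4, p1) → 42.2239
  f19: (p2, p10, p14) → 13.3295
  f20: (p2, p11, p10) → 37.7265
  f21: (p2, p14, p13) → 17.3688
  f22: (p2, p11, p13) → 51.9507
Σ area = 919.838

Euler: V−E+F = 13−33+22 = 2.

facets=22 area=919.838


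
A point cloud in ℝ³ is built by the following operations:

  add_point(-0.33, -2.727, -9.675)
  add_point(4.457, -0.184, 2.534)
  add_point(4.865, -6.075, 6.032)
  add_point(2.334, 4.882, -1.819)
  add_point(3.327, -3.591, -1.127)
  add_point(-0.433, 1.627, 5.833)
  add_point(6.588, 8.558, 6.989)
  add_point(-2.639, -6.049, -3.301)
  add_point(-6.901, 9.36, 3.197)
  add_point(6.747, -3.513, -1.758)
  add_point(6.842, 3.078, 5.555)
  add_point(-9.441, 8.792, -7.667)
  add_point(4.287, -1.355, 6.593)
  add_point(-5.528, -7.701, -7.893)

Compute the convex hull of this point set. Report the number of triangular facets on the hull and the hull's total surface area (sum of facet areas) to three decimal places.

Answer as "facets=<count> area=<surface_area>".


Points on the hull: [0, 2, 3, 5, 6, 8, 9, 10, 11, 12, 13] (11 of 14).

Facet areas (half cross-product norm):
  f1: (p8, p13, p11) → 94.6862
  f2: (p0, p13, p11) → 54.8419
  f3: (p6, p8, p11) → 68.8427
  f4: (p6, p2, p10) → 10.3471
  f5: (p5, p8, p13) → 90.4365
  f6: (p5, p2, p13) → 78.3818
  f7: (p5, p6, p8) → 51.6900
  f8: (p9, p2, p10) → 36.2953
  f9: (p9, p6, p10) → 15.3835
  f10: (p9, p2, p13) → 59.9530
  f11: (p9, p0, p13) → 38.3287
  f12: (p3, p0, p11) → 73.4458
  f13: (p3, p6, p11) → 56.8646
  f14: (p3, p9, p0) → 46.7206
  f15: (p3, p9, p6) → 49.2157
  f16: (p12, p6, p2) → 8.5321
  f17: (p12, p5, p2) → 10.7203
  f18: (p12, p5, p6) → 27.1771
Σ area = 871.863

Euler characteristic 11−27+18 = 2 ✓

facets=18 area=871.863


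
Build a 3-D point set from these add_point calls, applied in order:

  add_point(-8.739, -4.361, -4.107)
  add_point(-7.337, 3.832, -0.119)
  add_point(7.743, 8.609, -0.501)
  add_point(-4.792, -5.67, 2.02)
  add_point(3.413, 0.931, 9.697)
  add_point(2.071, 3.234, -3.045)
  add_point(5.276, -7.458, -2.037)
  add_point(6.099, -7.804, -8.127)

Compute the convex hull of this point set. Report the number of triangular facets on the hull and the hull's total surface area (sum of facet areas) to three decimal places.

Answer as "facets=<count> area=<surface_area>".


Hull vertices (8/8): indices [0, 1, 2, 3, 4, 5, 6, 7].

Triangle areas on the boundary:
  f1: (p1, p4, p2) → 92.5799
  f2: (p5, p7, p0) → 81.7047
  f3: (p5, p7, p2) → 46.4399
  f4: (p5, p1, p0) → 45.4687
  f5: (p5, p1, p2) → 34.4825
  f6: (p3, p7, p0) → 55.0694
  f7: (p3, p1, p0) → 32.7497
  f8: (p3, p1, p4) → 64.3518
  f9: (p6, p3, p7) → 29.3902
  f10: (p6, p3, p4) → 68.8844
  f11: (p6, p7, p2) → 49.8347
  f12: (p6, p4, p2) → 92.7714
Σ area = 693.727

Euler: V−E+F = 8−18+12 = 2.

facets=12 area=693.727


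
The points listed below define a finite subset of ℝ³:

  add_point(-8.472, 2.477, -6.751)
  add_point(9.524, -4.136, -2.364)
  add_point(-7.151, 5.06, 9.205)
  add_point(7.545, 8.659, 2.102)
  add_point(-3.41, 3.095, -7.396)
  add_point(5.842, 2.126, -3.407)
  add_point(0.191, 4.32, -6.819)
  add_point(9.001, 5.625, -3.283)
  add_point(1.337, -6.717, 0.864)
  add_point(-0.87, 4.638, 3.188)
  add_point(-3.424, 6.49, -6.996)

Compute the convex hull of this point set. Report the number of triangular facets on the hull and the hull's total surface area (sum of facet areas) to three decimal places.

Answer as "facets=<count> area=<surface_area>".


facets=14 area=721.068

Hull vertices (9/11): indices [0, 1, 2, 3, 4, 6, 7, 8, 10].

Triangle areas on the boundary:
  f1: (p2, p3, p1) → 114.2215
  f2: (p8, p1, p0) → 69.0215
  f3: (p8, p2, p0) → 112.3966
  f4: (p8, p2, p1) → 69.3152
  f5: (p7, p3, p1) → 28.4623
  f6: (p6, p7, p1) → 46.9772
  f7: (p4, p1, p0) → 27.9941
  f8: (p4, p6, p1) → 22.2183
  f9: (p10, p2, p0) → 51.9163
  f10: (p10, p2, p3) → 108.5794
  f11: (p10, p4, p0) → 8.7413
  f12: (p10, p4, p6) → 6.2076
  f13: (p10, p7, p3) → 41.2635
  f14: (p10, p6, p7) → 13.7528
Σ area = 721.068

Euler: V−E+F = 9−21+14 = 2.
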